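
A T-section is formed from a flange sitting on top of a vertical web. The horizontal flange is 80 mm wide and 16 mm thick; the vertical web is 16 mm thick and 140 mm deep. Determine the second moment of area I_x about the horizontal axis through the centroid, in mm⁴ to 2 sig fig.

I_x ≈ 8.6 × 10⁶ mm⁴

Break the section into simple shapes (no overlaps), measuring from the bottom-left corner of the bounding box.
Flange: 80 × 16, A = 1 280 mm², y = 148 mm, Ī = 27 307 mm⁴.
Web: 16 × 140, A = 2 240 mm², y = 70 mm, Ī = 3 658 667 mm⁴.
Centroid: ȳ = ΣA·y / ΣA = 98.36 mm.
Transfer each piece to the horizontal axis through the centroid using Ī + A·d² with d = y − 98.36:
  flange: d = 49.64 mm → contributes +3 180 930 mm⁴
  web: d = -28.36 mm → contributes +5 460 737 mm⁴
Total I = 8 641 668 mm⁴.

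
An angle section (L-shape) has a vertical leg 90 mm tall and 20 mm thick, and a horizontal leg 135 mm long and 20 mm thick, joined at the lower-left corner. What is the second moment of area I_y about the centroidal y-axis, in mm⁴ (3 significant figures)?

Split into non-overlapping primitives; take the origin at the lower-left of the bounding box.
Vertical leg: 20 × 90, A = 1 800 mm², x = 10 mm, Ī = 60 000 mm⁴.
Horizontal leg (remainder): 115 × 20, A = 2 300 mm², x = 77.5 mm, Ī = 2 534 792 mm⁴.
Centroid: x̄ = ΣA·x / ΣA = 47.866 mm.
Transfer each piece to the centroidal y-axis using Ī + A·d² with d = x − 47.866:
  vertical leg: d = -37.866 mm → contributes +2 640 881 mm⁴
  horizontal leg (remainder): d = 29.634 mm → contributes +4 554 612 mm⁴
Total I = 7 195 493 mm⁴.

I_y ≈ 7.20 × 10⁶ mm⁴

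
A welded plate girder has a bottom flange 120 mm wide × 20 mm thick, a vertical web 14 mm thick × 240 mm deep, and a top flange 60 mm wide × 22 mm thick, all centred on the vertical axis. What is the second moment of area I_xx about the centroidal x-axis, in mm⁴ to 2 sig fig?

I_xx ≈ 7.7 × 10⁷ mm⁴

Split into non-overlapping primitives; take the origin at the lower-left of the bounding box.
Bottom plate: 120 × 20, A = 2 400 mm², y = 10 mm, Ī = 80 000 mm⁴.
Web plate: 14 × 240, A = 3 360 mm², y = 140 mm, Ī = 16 128 000 mm⁴.
Top plate: 60 × 22, A = 1 320 mm², y = 271 mm, Ī = 53 240 mm⁴.
Centroid: ȳ = ΣA·y / ΣA = 120.4 mm.
Transfer each piece to the centroidal x-axis using Ī + A·d² with d = y − 120.4:
  bottom plate: d = -110.4 mm → contributes +29 308 236 mm⁴
  web plate: d = 19.64 mm → contributes +17 424 588 mm⁴
  top plate: d = 150.6 mm → contributes +30 008 838 mm⁴
Total I = 76 741 663 mm⁴.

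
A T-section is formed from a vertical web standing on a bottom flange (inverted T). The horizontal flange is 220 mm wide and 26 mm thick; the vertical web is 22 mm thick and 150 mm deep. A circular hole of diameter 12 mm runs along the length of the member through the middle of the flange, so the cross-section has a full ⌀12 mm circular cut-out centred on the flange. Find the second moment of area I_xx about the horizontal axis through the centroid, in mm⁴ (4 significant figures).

Break the section into simple shapes (no overlaps), measuring from the bottom-left corner of the bounding box.
Flange: 220 × 26, A = 5 720 mm², y = 13 mm, Ī = 322 227 mm⁴.
Web: 22 × 150, A = 3 300 mm², y = 101 mm, Ī = 6 187 500 mm⁴.
Hole (subtracted): ⌀12, A = 113.097 mm², y = 13 mm, Ī = 1017.88 mm⁴.
Centroid: ȳ = ΣA·y / ΣA = 45.6039 mm.
Transfer each piece to the horizontal axis through the centroid using Ī + A·d² with d = y − 45.6039:
  flange: d = -32.6039 mm → contributes +6 402 678 mm⁴
  web: d = 55.3961 mm → contributes +16 314 292 mm⁴
  hole: d = -32.6039 mm → contributes −121 242 mm⁴
Total I = 22 595 729 mm⁴.

I_xx ≈ 2.260 × 10⁷ mm⁴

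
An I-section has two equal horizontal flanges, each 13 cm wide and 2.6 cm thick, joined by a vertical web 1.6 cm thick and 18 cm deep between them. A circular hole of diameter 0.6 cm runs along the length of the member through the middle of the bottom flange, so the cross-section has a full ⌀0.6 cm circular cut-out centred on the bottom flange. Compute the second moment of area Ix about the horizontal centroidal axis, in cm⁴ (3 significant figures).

Treat the section as a set of non-overlapping primitives; coordinates are from the bounding-box lower-left.
Bottom flange: 13 × 2.6, A = 33.8 cm², y = 1.3 cm, Ī = 19.041 cm⁴.
Web: 1.6 × 18, A = 28.8 cm², y = 11.6 cm, Ī = 777.6 cm⁴.
Top flange: 13 × 2.6, A = 33.8 cm², y = 21.9 cm, Ī = 19.041 cm⁴.
Hole (subtracted): ⌀0.6, A = 0.28274 cm², y = 1.3 cm, Ī = 0.0063617 cm⁴.
Centroid: ȳ = ΣA·y / ΣA = 11.63 cm.
Transfer each piece to the horizontal centroidal axis using Ī + A·d² with d = y − 11.63:
  bottom flange: d = -10.33 cm → contributes +3 626 cm⁴
  web: d = -0.030299 cm → contributes +777.63 cm⁴
  top flange: d = 10.27 cm → contributes +3583.8 cm⁴
  hole: d = -10.33 cm → contributes −30.179 cm⁴
Total I = 7957.3 cm⁴.

Ix ≈ 7960 cm⁴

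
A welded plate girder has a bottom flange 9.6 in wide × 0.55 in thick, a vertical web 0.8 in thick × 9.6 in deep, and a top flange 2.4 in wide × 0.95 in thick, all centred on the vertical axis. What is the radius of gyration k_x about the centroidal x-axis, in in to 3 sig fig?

Decompose the section into non-overlapping parts with the origin at the bottom-left of its bounding rectangle.
Bottom plate: 9.6 × 0.55, A = 5.28 in², y = 0.275 in, Ī = 0.1331 in⁴.
Web plate: 0.8 × 9.6, A = 7.68 in², y = 5.35 in, Ī = 58.982 in⁴.
Top plate: 2.4 × 0.95, A = 2.28 in², y = 10.625 in, Ī = 0.17148 in⁴.
Centroid: ȳ = ΣA·y / ΣA = 4.3809 in.
Transfer each piece to the centroidal x-axis using Ī + A·d² with d = y − 4.3809:
  bottom plate: d = -4.1059 in → contributes +89.146 in⁴
  web plate: d = 0.96909 in → contributes +66.195 in⁴
  top plate: d = 6.2441 in → contributes +89.066 in⁴
Total I = 244.41 in⁴.
Radius of gyration: k = √(I/A) = √(244.41 / 15.24) = 4.0046 in.

k_x ≈ 4.00 in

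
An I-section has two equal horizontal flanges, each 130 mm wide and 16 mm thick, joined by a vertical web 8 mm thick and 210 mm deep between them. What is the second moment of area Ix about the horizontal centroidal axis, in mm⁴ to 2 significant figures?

Ix ≈ 5.9 × 10⁷ mm⁴

Treat the section as a set of non-overlapping primitives; coordinates are from the bounding-box lower-left.
Bottom flange: 130 × 16, A = 2 080 mm², y = 8 mm, Ī = 44 373 mm⁴.
Web: 8 × 210, A = 1 680 mm², y = 121 mm, Ī = 6 174 000 mm⁴.
Top flange: 130 × 16, A = 2 080 mm², y = 234 mm, Ī = 44 373 mm⁴.
By symmetry the centroid is at mid-height, ȳ = 121 mm.
Transfer each piece to the horizontal centroidal axis using Ī + A·d² with d = y − 121:
  bottom flange: d = -113 mm → contributes +26 603 893 mm⁴
  web: d = 0 mm → contributes +6 174 000 mm⁴
  top flange: d = 113 mm → contributes +26 603 893 mm⁴
Total I = 59 381 787 mm⁴.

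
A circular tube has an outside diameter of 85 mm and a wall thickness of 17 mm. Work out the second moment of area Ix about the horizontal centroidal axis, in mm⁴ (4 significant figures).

Decompose the section into non-overlapping parts with the origin at the bottom-left of its bounding rectangle.
Outer circle: ⌀85, A = 5674.5 mm², y = 42.5 mm, Ī = 2 562 392 mm⁴.
Bore (subtracted): ⌀51, A = 2042.82 mm², y = 42.5 mm, Ī = 332 086 mm⁴.
By symmetry the centroid is at mid-height, ȳ = 42.5 mm.
All pieces are centred on the horizontal centroidal axis, so I = ΣĪ (holes subtracted) = 2 230 306 mm⁴.

Ix ≈ 2.230 × 10⁶ mm⁴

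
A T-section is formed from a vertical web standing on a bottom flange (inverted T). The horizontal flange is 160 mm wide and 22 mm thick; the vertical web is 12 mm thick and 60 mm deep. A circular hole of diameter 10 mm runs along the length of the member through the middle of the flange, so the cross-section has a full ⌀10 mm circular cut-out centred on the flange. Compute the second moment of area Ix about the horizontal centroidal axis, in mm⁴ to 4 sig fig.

Ix ≈ 1.358 × 10⁶ mm⁴

Split into non-overlapping primitives; take the origin at the lower-left of the bounding box.
Flange: 160 × 22, A = 3 520 mm², y = 11 mm, Ī = 141 973 mm⁴.
Web: 12 × 60, A = 720 mm², y = 52 mm, Ī = 216 000 mm⁴.
Hole (subtracted): ⌀10, A = 78.5398 mm², y = 11 mm, Ī = 490.874 mm⁴.
Centroid: ȳ = ΣA·y / ΣA = 18.0937 mm.
Transfer each piece to the horizontal centroidal axis using Ī + A·d² with d = y − 18.0937:
  flange: d = -7.09366 mm → contributes +319 100 mm⁴
  web: d = 33.9063 mm → contributes +1 043 741 mm⁴
  hole: d = -7.09366 mm → contributes −4 443 mm⁴
Total I = 1 358 398 mm⁴.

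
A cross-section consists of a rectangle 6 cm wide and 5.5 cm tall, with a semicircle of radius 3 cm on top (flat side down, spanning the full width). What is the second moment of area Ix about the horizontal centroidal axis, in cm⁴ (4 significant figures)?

Treat the section as a set of non-overlapping primitives; coordinates are from the bounding-box lower-left.
Rectangular body: 6 × 5.5, A = 33 cm², y = 2.75 cm, Ī = 83.1875 cm⁴.
Semicircular cap: semicircle r = 3, A = 14.1372 cm², y = 6.77324 cm, Ī = 8.89031 cm⁴.
Centroid: ȳ = ΣA·y / ΣA = 3.95663 cm.
Transfer each piece to the horizontal centroidal axis using Ī + A·d² with d = y − 3.95663:
  rectangular body: d = -1.20663 cm → contributes +131.234 cm⁴
  semicircular cap: d = 2.81661 cm → contributes +121.044 cm⁴
Total I = 252.279 cm⁴.

Ix ≈ 252.3 cm⁴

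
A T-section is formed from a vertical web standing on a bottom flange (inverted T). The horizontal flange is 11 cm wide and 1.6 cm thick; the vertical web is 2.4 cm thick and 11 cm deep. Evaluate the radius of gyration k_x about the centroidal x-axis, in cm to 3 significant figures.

k_x ≈ 3.96 cm

Split into non-overlapping primitives; take the origin at the lower-left of the bounding box.
Flange: 11 × 1.6, A = 17.6 cm², y = 0.8 cm, Ī = 3.7547 cm⁴.
Web: 2.4 × 11, A = 26.4 cm², y = 7.1 cm, Ī = 266.2 cm⁴.
Centroid: ȳ = ΣA·y / ΣA = 4.58 cm.
Transfer each piece to the centroidal x-axis using Ī + A·d² with d = y − 4.58:
  flange: d = -3.78 cm → contributes +255.23 cm⁴
  web: d = 2.52 cm → contributes +433.85 cm⁴
Total I = 689.08 cm⁴.
Radius of gyration: k = √(I/A) = √(689.08 / 44) = 3.9574 cm.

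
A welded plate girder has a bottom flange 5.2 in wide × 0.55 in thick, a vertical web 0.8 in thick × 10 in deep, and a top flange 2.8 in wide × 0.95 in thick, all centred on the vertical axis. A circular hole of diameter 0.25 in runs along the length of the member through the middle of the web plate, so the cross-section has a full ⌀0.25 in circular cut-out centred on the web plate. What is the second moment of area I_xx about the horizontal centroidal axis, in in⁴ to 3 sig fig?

I_xx ≈ 226 in⁴

Decompose the section into non-overlapping parts with the origin at the bottom-left of its bounding rectangle.
Bottom plate: 5.2 × 0.55, A = 2.86 in², y = 0.275 in, Ī = 0.072096 in⁴.
Web plate: 0.8 × 10, A = 8 in², y = 5.55 in, Ī = 66.667 in⁴.
Top plate: 2.8 × 0.95, A = 2.66 in², y = 11.025 in, Ī = 0.20005 in⁴.
Hole (subtracted): ⌀0.25, A = 0.049087 in², y = 5.55 in, Ī = 0.00019175 in⁴.
Centroid: ȳ = ΣA·y / ΣA = 5.5112 in.
Transfer each piece to the horizontal centroidal axis using Ī + A·d² with d = y − 5.5112:
  bottom plate: d = -5.2362 in → contributes +78.486 in⁴
  web plate: d = 0.038824 in → contributes +66.679 in⁴
  top plate: d = 5.5138 in → contributes +81.07 in⁴
  hole: d = 0.038824 in → contributes −0.00026574 in⁴
Total I = 226.23 in⁴.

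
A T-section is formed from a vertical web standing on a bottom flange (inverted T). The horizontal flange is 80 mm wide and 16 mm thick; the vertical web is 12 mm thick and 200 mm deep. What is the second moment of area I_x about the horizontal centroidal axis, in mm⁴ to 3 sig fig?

Split into non-overlapping primitives; take the origin at the lower-left of the bounding box.
Flange: 80 × 16, A = 1 280 mm², y = 8 mm, Ī = 27 307 mm⁴.
Web: 12 × 200, A = 2 400 mm², y = 116 mm, Ī = 8 000 000 mm⁴.
Centroid: ȳ = ΣA·y / ΣA = 78.435 mm.
Transfer each piece to the horizontal centroidal axis using Ī + A·d² with d = y − 78.435:
  flange: d = -70.435 mm → contributes +6 377 462 mm⁴
  web: d = 37.565 mm → contributes +11 386 749 mm⁴
Total I = 17 764 211 mm⁴.

I_x ≈ 1.78 × 10⁷ mm⁴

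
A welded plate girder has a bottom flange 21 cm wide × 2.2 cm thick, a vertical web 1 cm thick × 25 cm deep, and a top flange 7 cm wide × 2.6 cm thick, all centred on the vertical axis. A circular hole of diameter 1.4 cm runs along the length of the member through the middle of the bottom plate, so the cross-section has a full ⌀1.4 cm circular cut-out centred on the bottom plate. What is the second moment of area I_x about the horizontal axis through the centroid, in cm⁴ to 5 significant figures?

I_x ≈ 1.1613 × 10⁴ cm⁴

Break the section into simple shapes (no overlaps), measuring from the bottom-left corner of the bounding box.
Bottom plate: 21 × 2.2, A = 46.2 cm², y = 1.1 cm, Ī = 18.634 cm⁴.
Web plate: 1 × 25, A = 25 cm², y = 14.7 cm, Ī = 1302.083 cm⁴.
Top plate: 7 × 2.6, A = 18.2 cm², y = 28.5 cm, Ī = 10.25267 cm⁴.
Hole (subtracted): ⌀1.4, A = 1.53938 cm², y = 1.1 cm, Ī = 0.1885741 cm⁴.
Centroid: ȳ = ΣA·y / ΣA = 10.64557 cm.
Transfer each piece to the horizontal axis through the centroid using Ī + A·d² with d = y − 10.64557:
  bottom plate: d = -9.545573 cm → contributes +4228.284 cm⁴
  web plate: d = 4.054427 cm → contributes +1713.043 cm⁴
  top plate: d = 17.85443 cm → contributes +5812.059 cm⁴
  hole: d = -9.545573 cm → contributes −140.4538 cm⁴
Total I = 11612.93 cm⁴.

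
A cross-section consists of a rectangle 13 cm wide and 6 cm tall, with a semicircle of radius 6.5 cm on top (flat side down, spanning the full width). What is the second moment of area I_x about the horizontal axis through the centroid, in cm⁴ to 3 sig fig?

I_x ≈ 1620 cm⁴

Treat the section as a set of non-overlapping primitives; coordinates are from the bounding-box lower-left.
Rectangular body: 13 × 6, A = 78 cm², y = 3 cm, Ī = 234 cm⁴.
Semicircular cap: semicircle r = 6.5, A = 66.366 cm², y = 8.7587 cm, Ī = 195.92 cm⁴.
Centroid: ȳ = ΣA·y / ΣA = 5.6473 cm.
Transfer each piece to the horizontal axis through the centroid using Ī + A·d² with d = y − 5.6473:
  rectangular body: d = -2.6473 cm → contributes +780.64 cm⁴
  semicircular cap: d = 3.1114 cm → contributes +838.39 cm⁴
Total I = 1 619 cm⁴.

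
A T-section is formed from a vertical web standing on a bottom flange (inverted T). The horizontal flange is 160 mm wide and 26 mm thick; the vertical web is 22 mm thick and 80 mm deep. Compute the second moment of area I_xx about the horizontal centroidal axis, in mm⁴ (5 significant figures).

I_xx ≈ 4.6471 × 10⁶ mm⁴

Split into non-overlapping primitives; take the origin at the lower-left of the bounding box.
Flange: 160 × 26, A = 4 160 mm², y = 13 mm, Ī = 234346.7 mm⁴.
Web: 22 × 80, A = 1 760 mm², y = 66 mm, Ī = 938666.7 mm⁴.
Centroid: ȳ = ΣA·y / ΣA = 28.75676 mm.
Transfer each piece to the horizontal centroidal axis using Ī + A·d² with d = y − 28.75676:
  flange: d = -15.75676 mm → contributes +1 267 172 mm⁴
  web: d = 37.24324 mm → contributes +3 379 891 mm⁴
Total I = 4 647 063 mm⁴.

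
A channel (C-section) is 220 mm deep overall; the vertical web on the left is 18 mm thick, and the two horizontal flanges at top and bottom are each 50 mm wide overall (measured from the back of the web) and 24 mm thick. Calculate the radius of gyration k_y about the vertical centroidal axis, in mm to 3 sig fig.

k_y ≈ 13.0 mm

Split into non-overlapping primitives; take the origin at the lower-left of the bounding box.
Web: 18 × 220, A = 3 960 mm², x = 9 mm, Ī = 106 920 mm⁴.
Top flange (beyond web): 32 × 24, A = 768 mm², x = 34 mm, Ī = 65 536 mm⁴.
Bottom flange (beyond web): 32 × 24, A = 768 mm², x = 34 mm, Ī = 65 536 mm⁴.
Centroid: x̄ = ΣA·x / ΣA = 15.987 mm.
Transfer each piece to the vertical centroidal axis using Ī + A·d² with d = x − 15.987:
  web: d = -6.9869 mm → contributes +300 234 mm⁴
  top flange (beyond web): d = 18.013 mm → contributes +314 730 mm⁴
  bottom flange (beyond web): d = 18.013 mm → contributes +314 730 mm⁴
Total I = 929 695 mm⁴.
Radius of gyration: k = √(I/A) = √(929 695 / 5 496) = 13.006 mm.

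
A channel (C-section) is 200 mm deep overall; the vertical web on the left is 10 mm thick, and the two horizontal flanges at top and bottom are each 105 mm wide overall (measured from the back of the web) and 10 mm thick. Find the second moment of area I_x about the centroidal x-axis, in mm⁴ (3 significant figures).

Treat the section as a set of non-overlapping primitives; coordinates are from the bounding-box lower-left.
Web: 10 × 200, A = 2 000 mm², y = 100 mm, Ī = 6 666 667 mm⁴.
Top flange (beyond web): 95 × 10, A = 950 mm², y = 195 mm, Ī = 7916.7 mm⁴.
Bottom flange (beyond web): 95 × 10, A = 950 mm², y = 5 mm, Ī = 7916.7 mm⁴.
By symmetry the centroid is at mid-height, ȳ = 100 mm.
Transfer each piece to the centroidal x-axis using Ī + A·d² with d = y − 100:
  web: d = 0 mm → contributes +6 666 667 mm⁴
  top flange (beyond web): d = 95 mm → contributes +8 581 667 mm⁴
  bottom flange (beyond web): d = -95 mm → contributes +8 581 667 mm⁴
Total I = 23 830 000 mm⁴.

I_x ≈ 2.38 × 10⁷ mm⁴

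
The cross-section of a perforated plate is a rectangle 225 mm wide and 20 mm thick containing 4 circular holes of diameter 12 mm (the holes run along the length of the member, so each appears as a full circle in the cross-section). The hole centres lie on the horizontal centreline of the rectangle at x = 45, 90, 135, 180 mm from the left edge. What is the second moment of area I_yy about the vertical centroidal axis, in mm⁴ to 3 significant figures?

I_yy ≈ 1.78 × 10⁷ mm⁴

Break the section into simple shapes (no overlaps), measuring from the bottom-left corner of the bounding box.
Plate: 225 × 20, A = 4 500 mm², x = 112.5 mm, Ī = 18 984 375 mm⁴.
Hole 1 (subtracted): ⌀12, A = 113.1 mm², x = 45 mm, Ī = 1017.9 mm⁴.
Hole 2 (subtracted): ⌀12, A = 113.1 mm², x = 90 mm, Ī = 1017.9 mm⁴.
Hole 3 (subtracted): ⌀12, A = 113.1 mm², x = 135 mm, Ī = 1017.9 mm⁴.
Hole 4 (subtracted): ⌀12, A = 113.1 mm², x = 180 mm, Ī = 1017.9 mm⁴.
By symmetry the centroid is at mid-width, x̄ = 112.5 mm.
Transfer each piece to the vertical centroidal axis using Ī + A·d² with d = x − 112.5:
  plate: d = 0 mm → contributes +18 984 375 mm⁴
  hole 1: d = -67.5 mm → contributes −516 318 mm⁴
  hole 2: d = -22.5 mm → contributes −58 273 mm⁴
  hole 3: d = 22.5 mm → contributes −58 273 mm⁴
  hole 4: d = 67.5 mm → contributes −516 318 mm⁴
Total I = 17 835 193 mm⁴.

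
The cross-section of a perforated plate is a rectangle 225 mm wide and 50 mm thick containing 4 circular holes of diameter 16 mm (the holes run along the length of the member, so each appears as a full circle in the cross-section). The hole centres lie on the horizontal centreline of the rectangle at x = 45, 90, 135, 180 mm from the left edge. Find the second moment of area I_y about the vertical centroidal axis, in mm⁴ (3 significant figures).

Split into non-overlapping primitives; take the origin at the lower-left of the bounding box.
Plate: 225 × 50, A = 11 250 mm², x = 112.5 mm, Ī = 47 460 938 mm⁴.
Hole 1 (subtracted): ⌀16, A = 201.06 mm², x = 45 mm, Ī = 3 217 mm⁴.
Hole 2 (subtracted): ⌀16, A = 201.06 mm², x = 90 mm, Ī = 3 217 mm⁴.
Hole 3 (subtracted): ⌀16, A = 201.06 mm², x = 135 mm, Ī = 3 217 mm⁴.
Hole 4 (subtracted): ⌀16, A = 201.06 mm², x = 180 mm, Ī = 3 217 mm⁴.
By symmetry the centroid is at mid-width, x̄ = 112.5 mm.
Transfer each piece to the vertical centroidal axis using Ī + A·d² with d = x − 112.5:
  plate: d = 0 mm → contributes +47 460 938 mm⁴
  hole 1: d = -67.5 mm → contributes −919 305 mm⁴
  hole 2: d = -22.5 mm → contributes −105 005 mm⁴
  hole 3: d = 22.5 mm → contributes −105 005 mm⁴
  hole 4: d = 67.5 mm → contributes −919 305 mm⁴
Total I = 45 412 317 mm⁴.

I_y ≈ 4.54 × 10⁷ mm⁴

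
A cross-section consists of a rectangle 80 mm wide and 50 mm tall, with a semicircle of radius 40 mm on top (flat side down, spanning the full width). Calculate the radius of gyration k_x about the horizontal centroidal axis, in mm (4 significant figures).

Treat the section as a set of non-overlapping primitives; coordinates are from the bounding-box lower-left.
Rectangular body: 80 × 50, A = 4 000 mm², y = 25 mm, Ī = 833 333 mm⁴.
Semicircular cap: semicircle r = 40, A = 2513.27 mm², y = 66.9765 mm, Ī = 280 978 mm⁴.
Centroid: ȳ = ΣA·y / ΣA = 41.1975 mm.
Transfer each piece to the horizontal centroidal axis using Ī + A·d² with d = y − 41.1975:
  rectangular body: d = -16.1975 mm → contributes +1 882 765 mm⁴
  semicircular cap: d = 25.7791 mm → contributes +1 951 200 mm⁴
Total I = 3 833 964 mm⁴.
Radius of gyration: k = √(I/A) = √(3 833 964 / 6513.27) = 24.2619 mm.

k_x ≈ 24.26 mm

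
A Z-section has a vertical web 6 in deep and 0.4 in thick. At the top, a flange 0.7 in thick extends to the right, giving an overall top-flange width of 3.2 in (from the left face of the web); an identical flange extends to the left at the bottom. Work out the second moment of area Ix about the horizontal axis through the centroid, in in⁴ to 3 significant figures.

Ix ≈ 34.9 in⁴

Treat the section as a set of non-overlapping primitives; coordinates are from the bounding-box lower-left.
Web: 0.4 × 6, A = 2.4 in², y = 3 in, Ī = 7.2 in⁴.
Top flange (beyond web): 2.8 × 0.7, A = 1.96 in², y = 5.65 in, Ī = 0.080033 in⁴.
Bottom flange (beyond web): 2.8 × 0.7, A = 1.96 in², y = 0.35 in, Ī = 0.080033 in⁴.
Centroid: ȳ = ΣA·y / ΣA = 3 in.
Transfer each piece to the horizontal axis through the centroid using Ī + A·d² with d = y − 3:
  web: d = 0 in → contributes +7.2 in⁴
  top flange (beyond web): d = 2.65 in → contributes +13.844 in⁴
  bottom flange (beyond web): d = -2.65 in → contributes +13.844 in⁴
Total I = 34.888 in⁴.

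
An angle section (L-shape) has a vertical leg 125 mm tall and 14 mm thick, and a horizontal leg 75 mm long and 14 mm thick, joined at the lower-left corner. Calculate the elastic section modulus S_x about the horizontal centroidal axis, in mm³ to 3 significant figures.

S_x ≈ 5.03 × 10⁴ mm³

Split into non-overlapping primitives; take the origin at the lower-left of the bounding box.
Vertical leg: 14 × 125, A = 1 750 mm², y = 62.5 mm, Ī = 2 278 646 mm⁴.
Horizontal leg (remainder): 61 × 14, A = 854 mm², y = 7 mm, Ī = 13 949 mm⁴.
Centroid: ȳ = ΣA·y / ΣA = 44.298 mm.
Transfer each piece to the horizontal centroidal axis using Ī + A·d² with d = y − 44.298:
  vertical leg: d = 18.202 mm → contributes +2 858 419 mm⁴
  horizontal leg (remainder): d = -37.298 mm → contributes +1 202 008 mm⁴
Total I = 4 060 426 mm⁴.
Extreme fibre distance c = 80.702 mm; S = I/c = 50 314 mm³.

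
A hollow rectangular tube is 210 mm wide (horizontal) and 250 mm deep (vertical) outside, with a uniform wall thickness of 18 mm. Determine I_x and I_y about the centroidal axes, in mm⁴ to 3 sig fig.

Treat the section as a set of non-overlapping primitives; coordinates are from the bounding-box lower-left.
Outer rectangle: 210 × 250, A = 52 500 mm², y = 125 mm, Ī = 273 437 500 mm⁴.
Inner void (subtracted): 174 × 214, A = 37 236 mm², y = 125 mm, Ī = 142 104 988 mm⁴.
By symmetry the centroid is at mid-height, ȳ = 125 mm.
All pieces are centred on the centroidal x-axis, so I = ΣĪ (holes subtracted) = 131 332 512 mm⁴.
Repeating about the centroidal y-axis gives I_y = 98 991 072 mm⁴.

I_x ≈ 1.31 × 10⁸ mm⁴, I_y ≈ 9.90 × 10⁷ mm⁴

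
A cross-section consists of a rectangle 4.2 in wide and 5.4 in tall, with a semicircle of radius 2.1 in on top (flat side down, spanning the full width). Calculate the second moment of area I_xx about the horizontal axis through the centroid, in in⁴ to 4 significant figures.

I_xx ≈ 125.7 in⁴

Split into non-overlapping primitives; take the origin at the lower-left of the bounding box.
Rectangular body: 4.2 × 5.4, A = 22.68 in², y = 2.7 in, Ī = 55.1124 in⁴.
Semicircular cap: semicircle r = 2.1, A = 6.92721 in², y = 6.29127 in, Ī = 2.13456 in⁴.
Centroid: ȳ = ΣA·y / ΣA = 3.54025 in.
Transfer each piece to the horizontal axis through the centroid using Ī + A·d² with d = y − 3.54025:
  rectangular body: d = -0.84025 in → contributes +71.125 in⁴
  semicircular cap: d = 2.75102 in → contributes +54.5604 in⁴
Total I = 125.685 in⁴.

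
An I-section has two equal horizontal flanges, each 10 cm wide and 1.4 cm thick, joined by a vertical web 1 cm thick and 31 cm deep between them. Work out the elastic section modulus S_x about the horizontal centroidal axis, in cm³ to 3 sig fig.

S_x ≈ 582 cm³

Decompose the section into non-overlapping parts with the origin at the bottom-left of its bounding rectangle.
Bottom flange: 10 × 1.4, A = 14 cm², y = 0.7 cm, Ī = 2.2867 cm⁴.
Web: 1 × 31, A = 31 cm², y = 16.9 cm, Ī = 2482.6 cm⁴.
Top flange: 10 × 1.4, A = 14 cm², y = 33.1 cm, Ī = 2.2867 cm⁴.
By symmetry the centroid is at mid-height, ȳ = 16.9 cm.
Transfer each piece to the horizontal centroidal axis using Ī + A·d² with d = y − 16.9:
  bottom flange: d = -16.2 cm → contributes +3676.4 cm⁴
  web: d = 0 cm → contributes +2482.6 cm⁴
  top flange: d = 16.2 cm → contributes +3676.4 cm⁴
Total I = 9835.5 cm⁴.
Extreme fibre distance c = 16.9 cm; S = I/c = 581.98 cm³.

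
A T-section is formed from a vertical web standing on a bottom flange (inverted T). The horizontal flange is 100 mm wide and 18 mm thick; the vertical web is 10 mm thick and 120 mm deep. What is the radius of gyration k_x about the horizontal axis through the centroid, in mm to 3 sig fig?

Split into non-overlapping primitives; take the origin at the lower-left of the bounding box.
Flange: 100 × 18, A = 1 800 mm², y = 9 mm, Ī = 48 600 mm⁴.
Web: 10 × 120, A = 1 200 mm², y = 78 mm, Ī = 1 440 000 mm⁴.
Centroid: ȳ = ΣA·y / ΣA = 36.6 mm.
Transfer each piece to the horizontal axis through the centroid using Ī + A·d² with d = y − 36.6:
  flange: d = -27.6 mm → contributes +1 419 768 mm⁴
  web: d = 41.4 mm → contributes +3 496 752 mm⁴
Total I = 4 916 520 mm⁴.
Radius of gyration: k = √(I/A) = √(4 916 520 / 3 000) = 40.483 mm.

k_x ≈ 40.5 mm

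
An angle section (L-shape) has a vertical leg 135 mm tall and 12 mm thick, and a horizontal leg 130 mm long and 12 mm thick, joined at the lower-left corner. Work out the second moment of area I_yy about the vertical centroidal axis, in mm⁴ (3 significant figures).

Split into non-overlapping primitives; take the origin at the lower-left of the bounding box.
Vertical leg: 12 × 135, A = 1 620 mm², x = 6 mm, Ī = 19 440 mm⁴.
Horizontal leg (remainder): 118 × 12, A = 1 416 mm², x = 71 mm, Ī = 1 643 032 mm⁴.
Centroid: x̄ = ΣA·x / ΣA = 36.316 mm.
Transfer each piece to the vertical centroidal axis using Ī + A·d² with d = x − 36.316:
  vertical leg: d = -30.316 mm → contributes +1 508 337 mm⁴
  horizontal leg (remainder): d = 34.684 mm → contributes +3 346 431 mm⁴
Total I = 4 854 768 mm⁴.

I_yy ≈ 4.85 × 10⁶ mm⁴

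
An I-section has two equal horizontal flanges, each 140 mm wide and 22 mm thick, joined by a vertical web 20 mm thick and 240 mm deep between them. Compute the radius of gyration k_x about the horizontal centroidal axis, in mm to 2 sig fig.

Break the section into simple shapes (no overlaps), measuring from the bottom-left corner of the bounding box.
Bottom flange: 140 × 22, A = 3 080 mm², y = 11 mm, Ī = 124 227 mm⁴.
Web: 20 × 240, A = 4 800 mm², y = 142 mm, Ī = 23 040 000 mm⁴.
Top flange: 140 × 22, A = 3 080 mm², y = 273 mm, Ī = 124 227 mm⁴.
By symmetry the centroid is at mid-height, ȳ = 142 mm.
Transfer each piece to the horizontal centroidal axis using Ī + A·d² with d = y − 142:
  bottom flange: d = -131 mm → contributes +52 980 107 mm⁴
  web: d = 0 mm → contributes +23 040 000 mm⁴
  top flange: d = 131 mm → contributes +52 980 107 mm⁴
Total I = 129 000 213 mm⁴.
Radius of gyration: k = √(I/A) = √(129 000 213 / 10 960) = 108.5 mm.

k_x ≈ 110 mm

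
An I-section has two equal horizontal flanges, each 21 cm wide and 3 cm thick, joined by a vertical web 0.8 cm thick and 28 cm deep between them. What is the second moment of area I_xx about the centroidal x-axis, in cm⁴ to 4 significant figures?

Decompose the section into non-overlapping parts with the origin at the bottom-left of its bounding rectangle.
Bottom flange: 21 × 3, A = 63 cm², y = 1.5 cm, Ī = 47.25 cm⁴.
Web: 0.8 × 28, A = 22.4 cm², y = 17 cm, Ī = 1463.47 cm⁴.
Top flange: 21 × 3, A = 63 cm², y = 32.5 cm, Ī = 47.25 cm⁴.
By symmetry the centroid is at mid-height, ȳ = 17 cm.
Transfer each piece to the centroidal x-axis using Ī + A·d² with d = y − 17:
  bottom flange: d = -15.5 cm → contributes +15 183 cm⁴
  web: d = 0 cm → contributes +1463.47 cm⁴
  top flange: d = 15.5 cm → contributes +15 183 cm⁴
Total I = 31829.5 cm⁴.

I_xx ≈ 3.183 × 10⁴ cm⁴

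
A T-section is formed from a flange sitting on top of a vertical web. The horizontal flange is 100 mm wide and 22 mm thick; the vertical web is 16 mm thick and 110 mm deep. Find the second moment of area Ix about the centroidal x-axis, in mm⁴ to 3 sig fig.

Ix ≈ 6.12 × 10⁶ mm⁴

Break the section into simple shapes (no overlaps), measuring from the bottom-left corner of the bounding box.
Flange: 100 × 22, A = 2 200 mm², y = 121 mm, Ī = 88 733 mm⁴.
Web: 16 × 110, A = 1 760 mm², y = 55 mm, Ī = 1 774 667 mm⁴.
Centroid: ȳ = ΣA·y / ΣA = 91.667 mm.
Transfer each piece to the centroidal x-axis using Ī + A·d² with d = y − 91.667:
  flange: d = 29.333 mm → contributes +1 981 711 mm⁴
  web: d = -36.667 mm → contributes +4 140 889 mm⁴
Total I = 6 122 600 mm⁴.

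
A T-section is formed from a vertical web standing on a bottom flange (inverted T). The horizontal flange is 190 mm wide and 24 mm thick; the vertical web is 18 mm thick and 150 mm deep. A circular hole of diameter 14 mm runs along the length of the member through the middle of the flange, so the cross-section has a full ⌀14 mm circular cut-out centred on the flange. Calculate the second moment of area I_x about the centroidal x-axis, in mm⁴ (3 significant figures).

I_x ≈ 1.80 × 10⁷ mm⁴

Split into non-overlapping primitives; take the origin at the lower-left of the bounding box.
Flange: 190 × 24, A = 4 560 mm², y = 12 mm, Ī = 218 880 mm⁴.
Web: 18 × 150, A = 2 700 mm², y = 99 mm, Ī = 5 062 500 mm⁴.
Hole (subtracted): ⌀14, A = 153.94 mm², y = 12 mm, Ī = 1885.7 mm⁴.
Centroid: ȳ = ΣA·y / ΣA = 45.056 mm.
Transfer each piece to the centroidal x-axis using Ī + A·d² with d = y − 45.056:
  flange: d = -33.056 mm → contributes +5 201 674 mm⁴
  web: d = 53.944 mm → contributes +12 919 296 mm⁴
  hole: d = -33.056 mm → contributes −170 097 mm⁴
Total I = 17 950 873 mm⁴.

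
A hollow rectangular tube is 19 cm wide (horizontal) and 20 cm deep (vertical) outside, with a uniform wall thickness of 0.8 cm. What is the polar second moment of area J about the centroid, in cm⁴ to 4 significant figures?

Split into non-overlapping primitives; take the origin at the lower-left of the bounding box.
Outer rectangle: 19 × 20, A = 380 cm², y = 10 cm, Ī = 12666.7 cm⁴.
Inner void (subtracted): 17.4 × 18.4, A = 320.16 cm², y = 10 cm, Ī = 9032.78 cm⁴.
By symmetry the centroid is at mid-height, ȳ = 10 cm.
All pieces are centred on the centroidal x-axis, so I = ΣĪ (holes subtracted) = 3633.89 cm⁴.
Repeating about the centroidal y-axis gives I_y = 3354.03 cm⁴.
Polar second moment: J = I_x + I_y = 6987.92 cm⁴.

J ≈ 6988 cm⁴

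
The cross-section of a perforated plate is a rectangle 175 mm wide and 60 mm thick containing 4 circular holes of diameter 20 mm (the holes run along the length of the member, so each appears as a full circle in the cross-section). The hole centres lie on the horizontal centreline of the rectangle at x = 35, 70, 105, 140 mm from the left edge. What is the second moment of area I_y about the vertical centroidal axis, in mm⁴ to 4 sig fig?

Treat the section as a set of non-overlapping primitives; coordinates are from the bounding-box lower-left.
Plate: 175 × 60, A = 10 500 mm², x = 87.5 mm, Ī = 26 796 875 mm⁴.
Hole 1 (subtracted): ⌀20, A = 314.159 mm², x = 35 mm, Ī = 7853.98 mm⁴.
Hole 2 (subtracted): ⌀20, A = 314.159 mm², x = 70 mm, Ī = 7853.98 mm⁴.
Hole 3 (subtracted): ⌀20, A = 314.159 mm², x = 105 mm, Ī = 7853.98 mm⁴.
Hole 4 (subtracted): ⌀20, A = 314.159 mm², x = 140 mm, Ī = 7853.98 mm⁴.
By symmetry the centroid is at mid-width, x̄ = 87.5 mm.
Transfer each piece to the vertical centroidal axis using Ī + A·d² with d = x − 87.5:
  plate: d = 0 mm → contributes +26 796 875 mm⁴
  hole 1: d = -52.5 mm → contributes −873 755 mm⁴
  hole 2: d = -17.5 mm → contributes −104 065 mm⁴
  hole 3: d = 17.5 mm → contributes −104 065 mm⁴
  hole 4: d = 52.5 mm → contributes −873 755 mm⁴
Total I = 24 841 234 mm⁴.

I_y ≈ 2.484 × 10⁷ mm⁴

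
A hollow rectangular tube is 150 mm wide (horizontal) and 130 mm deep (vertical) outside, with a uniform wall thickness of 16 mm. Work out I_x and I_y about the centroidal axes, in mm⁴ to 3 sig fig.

I_x ≈ 1.82 × 10⁷ mm⁴, I_y ≈ 2.31 × 10⁷ mm⁴

Decompose the section into non-overlapping parts with the origin at the bottom-left of its bounding rectangle.
Outer rectangle: 150 × 130, A = 19 500 mm², y = 65 mm, Ī = 27 462 500 mm⁴.
Inner void (subtracted): 118 × 98, A = 11 564 mm², y = 65 mm, Ī = 9 255 055 mm⁴.
By symmetry the centroid is at mid-height, ȳ = 65 mm.
All pieces are centred on the centroidal x-axis, so I = ΣĪ (holes subtracted) = 18 207 445 mm⁴.
Repeating about the centroidal y-axis gives I_y = 23 144 405 mm⁴.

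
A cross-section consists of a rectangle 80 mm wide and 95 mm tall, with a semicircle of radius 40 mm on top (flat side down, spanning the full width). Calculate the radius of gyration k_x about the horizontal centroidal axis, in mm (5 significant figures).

Treat the section as a set of non-overlapping primitives; coordinates are from the bounding-box lower-left.
Rectangular body: 80 × 95, A = 7 600 mm², y = 47.5 mm, Ī = 5 715 833 mm⁴.
Semicircular cap: semicircle r = 40, A = 2513.274 mm², y = 111.9765 mm, Ī = 280977.8 mm⁴.
Centroid: ȳ = ΣA·y / ΣA = 63.52322 mm.
Transfer each piece to the horizontal centroidal axis using Ī + A·d² with d = y − 63.52322:
  rectangular body: d = -16.02322 mm → contributes +7 667 084 mm⁴
  semicircular cap: d = 48.45331 mm → contributes +6 181 450 mm⁴
Total I = 13 848 534 mm⁴.
Radius of gyration: k = √(I/A) = √(13 848 534 / 10113.27) = 37.00463 mm.

k_x ≈ 37.005 mm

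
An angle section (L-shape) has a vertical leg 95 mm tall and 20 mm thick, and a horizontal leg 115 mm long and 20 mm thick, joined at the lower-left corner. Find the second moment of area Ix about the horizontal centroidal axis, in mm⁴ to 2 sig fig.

Decompose the section into non-overlapping parts with the origin at the bottom-left of its bounding rectangle.
Vertical leg: 20 × 95, A = 1 900 mm², y = 47.5 mm, Ī = 1 428 958 mm⁴.
Horizontal leg (remainder): 95 × 20, A = 1 900 mm², y = 10 mm, Ī = 63 333 mm⁴.
Centroid: ȳ = ΣA·y / ΣA = 28.75 mm.
Transfer each piece to the horizontal centroidal axis using Ī + A·d² with d = y − 28.75:
  vertical leg: d = 18.75 mm → contributes +2 096 927 mm⁴
  horizontal leg (remainder): d = -18.75 mm → contributes +731 302 mm⁴
Total I = 2 828 229 mm⁴.

Ix ≈ 2.8 × 10⁶ mm⁴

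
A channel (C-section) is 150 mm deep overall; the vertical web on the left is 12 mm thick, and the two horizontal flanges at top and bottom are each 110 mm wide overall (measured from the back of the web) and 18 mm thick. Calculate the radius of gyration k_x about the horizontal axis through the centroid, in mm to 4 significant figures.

Treat the section as a set of non-overlapping primitives; coordinates are from the bounding-box lower-left.
Web: 12 × 150, A = 1 800 mm², y = 75 mm, Ī = 3 375 000 mm⁴.
Top flange (beyond web): 98 × 18, A = 1 764 mm², y = 141 mm, Ī = 47 628 mm⁴.
Bottom flange (beyond web): 98 × 18, A = 1 764 mm², y = 9 mm, Ī = 47 628 mm⁴.
By symmetry the centroid is at mid-height, ȳ = 75 mm.
Transfer each piece to the horizontal axis through the centroid using Ī + A·d² with d = y − 75:
  web: d = 0 mm → contributes +3 375 000 mm⁴
  top flange (beyond web): d = 66 mm → contributes +7 731 612 mm⁴
  bottom flange (beyond web): d = -66 mm → contributes +7 731 612 mm⁴
Total I = 18 838 224 mm⁴.
Radius of gyration: k = √(I/A) = √(18 838 224 / 5 328) = 59.4618 mm.

k_x ≈ 59.46 mm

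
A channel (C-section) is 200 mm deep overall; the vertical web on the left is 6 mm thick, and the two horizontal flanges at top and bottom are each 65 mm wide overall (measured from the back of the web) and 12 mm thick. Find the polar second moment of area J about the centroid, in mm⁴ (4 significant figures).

J ≈ 1.763 × 10⁷ mm⁴

Decompose the section into non-overlapping parts with the origin at the bottom-left of its bounding rectangle.
Web: 6 × 200, A = 1 200 mm², y = 100 mm, Ī = 4 000 000 mm⁴.
Top flange (beyond web): 59 × 12, A = 708 mm², y = 194 mm, Ī = 8 496 mm⁴.
Bottom flange (beyond web): 59 × 12, A = 708 mm², y = 6 mm, Ī = 8 496 mm⁴.
By symmetry the centroid is at mid-height, ȳ = 100 mm.
Transfer each piece to the centroidal x-axis using Ī + A·d² with d = y − 100:
  web: d = 0 mm → contributes +4 000 000 mm⁴
  top flange (beyond web): d = 94 mm → contributes +6 264 384 mm⁴
  bottom flange (beyond web): d = -94 mm → contributes +6 264 384 mm⁴
Total I = 16 528 768 mm⁴.
For the y-axis: x̄ = 20.5917 mm.
Repeating about the centroidal y-axis gives I_y = 1 100 436 mm⁴.
Polar second moment: J = I_x + I_y = 17 629 204 mm⁴.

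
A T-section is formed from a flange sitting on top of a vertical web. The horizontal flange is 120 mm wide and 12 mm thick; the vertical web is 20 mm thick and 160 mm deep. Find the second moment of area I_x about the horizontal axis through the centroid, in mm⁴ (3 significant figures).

I_x ≈ 1.42 × 10⁷ mm⁴

Split into non-overlapping primitives; take the origin at the lower-left of the bounding box.
Flange: 120 × 12, A = 1 440 mm², y = 166 mm, Ī = 17 280 mm⁴.
Web: 20 × 160, A = 3 200 mm², y = 80 mm, Ī = 6 826 667 mm⁴.
Centroid: ȳ = ΣA·y / ΣA = 106.69 mm.
Transfer each piece to the horizontal axis through the centroid using Ī + A·d² with d = y − 106.69:
  flange: d = 59.31 mm → contributes +5 082 792 mm⁴
  web: d = -26.69 mm → contributes +9 106 147 mm⁴
Total I = 14 188 940 mm⁴.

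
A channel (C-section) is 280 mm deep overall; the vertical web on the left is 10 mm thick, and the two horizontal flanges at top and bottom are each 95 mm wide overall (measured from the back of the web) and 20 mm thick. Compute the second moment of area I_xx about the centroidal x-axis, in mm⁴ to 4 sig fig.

Break the section into simple shapes (no overlaps), measuring from the bottom-left corner of the bounding box.
Web: 10 × 280, A = 2 800 mm², y = 140 mm, Ī = 18 293 333 mm⁴.
Top flange (beyond web): 85 × 20, A = 1 700 mm², y = 270 mm, Ī = 56666.7 mm⁴.
Bottom flange (beyond web): 85 × 20, A = 1 700 mm², y = 10 mm, Ī = 56666.7 mm⁴.
By symmetry the centroid is at mid-height, ȳ = 140 mm.
Transfer each piece to the centroidal x-axis using Ī + A·d² with d = y − 140:
  web: d = 0 mm → contributes +18 293 333 mm⁴
  top flange (beyond web): d = 130 mm → contributes +28 786 667 mm⁴
  bottom flange (beyond web): d = -130 mm → contributes +28 786 667 mm⁴
Total I = 75 866 667 mm⁴.

I_xx ≈ 7.587 × 10⁷ mm⁴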